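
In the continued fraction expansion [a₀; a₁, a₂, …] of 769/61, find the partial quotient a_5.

5

769 ÷ 61 → quotient 12, remainder 37
61 ÷ 37 → quotient 1, remainder 24
37 ÷ 24 → quotient 1, remainder 13
24 ÷ 13 → quotient 1, remainder 11
13 ÷ 11 → quotient 1, remainder 2
11 ÷ 2 → quotient 5, remainder 1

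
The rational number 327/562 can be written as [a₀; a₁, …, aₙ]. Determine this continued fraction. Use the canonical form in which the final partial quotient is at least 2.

[0; 1, 1, 2, 1, 1, 4, 10]

327 = 0·562 + 327, so a_0 = 0
562 = 1·327 + 235, so a_1 = 1
327 = 1·235 + 92, so a_2 = 1
235 = 2·92 + 51, so a_3 = 2
92 = 1·51 + 41, so a_4 = 1
51 = 1·41 + 10, so a_5 = 1
41 = 4·10 + 1, so a_6 = 4
10 = 10·1 + 0, so a_7 = 10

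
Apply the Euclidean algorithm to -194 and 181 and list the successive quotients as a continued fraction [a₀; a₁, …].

[-2; 1, 12, 1, 12]

⌊-194/181⌋ = -2, remainder 168
⌊181/168⌋ = 1, remainder 13
⌊168/13⌋ = 12, remainder 12
⌊13/12⌋ = 1, remainder 1
⌊12/1⌋ = 12, remainder 0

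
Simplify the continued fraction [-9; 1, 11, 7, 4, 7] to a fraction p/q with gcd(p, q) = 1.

-20602/2549

Use the convergent recurrence hₖ = aₖ·hₖ₋₁ + hₖ₋₂ (and likewise for the denominators kₖ):
a_0 = -9: -9/1
a_1 = 1: -8/1
a_2 = 11: -97/12
a_3 = 7: -687/85
a_4 = 4: -2845/352
a_5 = 7: -20602/2549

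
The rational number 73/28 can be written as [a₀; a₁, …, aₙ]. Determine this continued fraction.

[2; 1, 1, 1, 1, 5]

73 ÷ 28 → quotient 2, remainder 17
28 ÷ 17 → quotient 1, remainder 11
17 ÷ 11 → quotient 1, remainder 6
11 ÷ 6 → quotient 1, remainder 5
6 ÷ 5 → quotient 1, remainder 1
5 ÷ 1 → quotient 5, remainder 0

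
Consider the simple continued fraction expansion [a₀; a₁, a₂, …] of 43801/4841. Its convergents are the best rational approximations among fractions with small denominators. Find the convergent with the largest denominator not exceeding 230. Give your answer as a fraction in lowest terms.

1321/146

a_0 = 9: 9/1  (≤ bound)
a_1 = 20: 181/20  (≤ bound)
a_2 = 1: 190/21  (≤ bound)
a_3 = 6: 1321/146  (≤ bound)
a_4 = 2: 2832/313  (> 230, stop)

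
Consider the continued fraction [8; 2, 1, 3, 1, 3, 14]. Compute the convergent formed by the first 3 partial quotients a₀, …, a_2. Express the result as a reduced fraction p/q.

Starting at the tail and folding back:
Start with 1.
2 + 1/(1/1) = 2 + 1/1 = 3/1
8 + 1/(3/1) = 8 + 1/3 = 25/3

25/3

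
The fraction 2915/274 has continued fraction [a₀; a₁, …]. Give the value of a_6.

Run the Euclidean algorithm, recording each quotient:
2915 ÷ 274 → quotient 10, remainder 175
274 ÷ 175 → quotient 1, remainder 99
175 ÷ 99 → quotient 1, remainder 76
99 ÷ 76 → quotient 1, remainder 23
76 ÷ 23 → quotient 3, remainder 7
23 ÷ 7 → quotient 3, remainder 2
7 ÷ 2 → quotient 3, remainder 1

3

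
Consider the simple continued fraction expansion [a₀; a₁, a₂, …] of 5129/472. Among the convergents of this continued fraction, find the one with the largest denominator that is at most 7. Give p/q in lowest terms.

a_0 = 10: 10/1  (≤ bound)
a_1 = 1: 11/1  (≤ bound)
a_2 = 6: 76/7  (≤ bound)
a_3 = 2: 163/15  (> 7, stop)

76/7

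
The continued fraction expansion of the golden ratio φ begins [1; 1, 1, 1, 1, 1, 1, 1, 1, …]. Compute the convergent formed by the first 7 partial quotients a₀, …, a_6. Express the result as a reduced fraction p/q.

21/13

a_0 = 1: 1/1
a_1 = 1: 2/1
a_2 = 1: 3/2
a_3 = 1: 5/3
a_4 = 1: 8/5
a_5 = 1: 13/8
a_6 = 1: 21/13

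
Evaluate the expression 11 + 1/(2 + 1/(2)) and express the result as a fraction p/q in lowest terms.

57/5

Start with 2.
2 + 1/(2/1) = 2 + 1/2 = 5/2
11 + 1/(5/2) = 11 + 2/5 = 57/5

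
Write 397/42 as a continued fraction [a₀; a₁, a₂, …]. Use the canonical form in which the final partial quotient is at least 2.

Apply division with remainder until the remainder is 0:
⌊397/42⌋ = 9, remainder 19
⌊42/19⌋ = 2, remainder 4
⌊19/4⌋ = 4, remainder 3
⌊4/3⌋ = 1, remainder 1
⌊3/1⌋ = 3, remainder 0

[9; 2, 4, 1, 3]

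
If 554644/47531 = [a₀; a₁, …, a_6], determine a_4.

Repeatedly divide and take the remainder:
⌊554644/47531⌋ = 11, remainder 31803
⌊47531/31803⌋ = 1, remainder 15728
⌊31803/15728⌋ = 2, remainder 347
⌊15728/347⌋ = 45, remainder 113
⌊347/113⌋ = 3, remainder 8

3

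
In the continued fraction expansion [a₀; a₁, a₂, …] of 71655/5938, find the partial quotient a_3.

7

⌊71655/5938⌋ = 12, remainder 399
⌊5938/399⌋ = 14, remainder 352
⌊399/352⌋ = 1, remainder 47
⌊352/47⌋ = 7, remainder 23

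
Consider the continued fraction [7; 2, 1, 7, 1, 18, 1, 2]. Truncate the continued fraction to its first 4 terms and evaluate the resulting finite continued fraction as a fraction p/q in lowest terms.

Start with 7.
1 + 1/(7/1) = 1 + 1/7 = 8/7
2 + 1/(8/7) = 2 + 7/8 = 23/8
7 + 1/(23/8) = 7 + 8/23 = 169/23

169/23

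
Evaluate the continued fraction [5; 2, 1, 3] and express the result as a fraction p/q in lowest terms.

59/11

Work from the innermost term outward:
Start with 3.
1 + 1/(3/1) = 1 + 1/3 = 4/3
2 + 1/(4/3) = 2 + 3/4 = 11/4
5 + 1/(11/4) = 5 + 4/11 = 59/11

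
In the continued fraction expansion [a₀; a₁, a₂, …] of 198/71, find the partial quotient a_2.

⌊198/71⌋ = 2, remainder 56
⌊71/56⌋ = 1, remainder 15
⌊56/15⌋ = 3, remainder 11

3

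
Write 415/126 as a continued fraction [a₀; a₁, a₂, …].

⌊415/126⌋ = 3, remainder 37
⌊126/37⌋ = 3, remainder 15
⌊37/15⌋ = 2, remainder 7
⌊15/7⌋ = 2, remainder 1
⌊7/1⌋ = 7, remainder 0

[3; 3, 2, 2, 7]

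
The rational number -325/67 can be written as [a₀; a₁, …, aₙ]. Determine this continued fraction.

Apply division with remainder until the remainder is 0:
-325 = -5·67 + 10, so a_0 = -5
67 = 6·10 + 7, so a_1 = 6
10 = 1·7 + 3, so a_2 = 1
7 = 2·3 + 1, so a_3 = 2
3 = 3·1 + 0, so a_4 = 3

[-5; 6, 1, 2, 3]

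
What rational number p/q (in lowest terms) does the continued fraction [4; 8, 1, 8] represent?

329/80

Start with 8.
1 + 1/(8/1) = 1 + 1/8 = 9/8
8 + 1/(9/8) = 8 + 8/9 = 80/9
4 + 1/(80/9) = 4 + 9/80 = 329/80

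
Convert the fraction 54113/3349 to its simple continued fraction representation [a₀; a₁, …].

⌊54113/3349⌋ = 16, remainder 529
⌊3349/529⌋ = 6, remainder 175
⌊529/175⌋ = 3, remainder 4
⌊175/4⌋ = 43, remainder 3
⌊4/3⌋ = 1, remainder 1
⌊3/1⌋ = 3, remainder 0

[16; 6, 3, 43, 1, 3]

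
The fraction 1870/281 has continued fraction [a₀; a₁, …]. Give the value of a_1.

1

1870 ÷ 281 → quotient 6, remainder 184
281 ÷ 184 → quotient 1, remainder 97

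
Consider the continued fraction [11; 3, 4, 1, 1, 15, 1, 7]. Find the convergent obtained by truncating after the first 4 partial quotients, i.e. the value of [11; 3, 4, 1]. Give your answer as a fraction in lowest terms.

Start with 1.
4 + 1/(1/1) = 4 + 1/1 = 5/1
3 + 1/(5/1) = 3 + 1/5 = 16/5
11 + 1/(16/5) = 11 + 5/16 = 181/16

181/16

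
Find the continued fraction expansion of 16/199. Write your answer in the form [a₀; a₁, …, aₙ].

⌊16/199⌋ = 0, remainder 16
⌊199/16⌋ = 12, remainder 7
⌊16/7⌋ = 2, remainder 2
⌊7/2⌋ = 3, remainder 1
⌊2/1⌋ = 2, remainder 0

[0; 12, 2, 3, 2]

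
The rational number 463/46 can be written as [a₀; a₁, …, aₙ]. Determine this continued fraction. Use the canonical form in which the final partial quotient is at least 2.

Run the Euclidean algorithm, recording each quotient:
463 = 10·46 + 3, so a_0 = 10
46 = 15·3 + 1, so a_1 = 15
3 = 3·1 + 0, so a_2 = 3

[10; 15, 3]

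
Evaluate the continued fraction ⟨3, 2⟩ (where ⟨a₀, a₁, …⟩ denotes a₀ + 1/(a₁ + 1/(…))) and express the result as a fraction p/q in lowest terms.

Compute successive convergents:
a_0 = 3: 3/1
a_1 = 2: 7/2

7/2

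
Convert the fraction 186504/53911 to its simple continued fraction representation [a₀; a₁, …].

[3; 2, 5, 1, 2, 36, 13, 3]

Apply division with remainder until the remainder is 0:
⌊186504/53911⌋ = 3, remainder 24771
⌊53911/24771⌋ = 2, remainder 4369
⌊24771/4369⌋ = 5, remainder 2926
⌊4369/2926⌋ = 1, remainder 1443
⌊2926/1443⌋ = 2, remainder 40
⌊1443/40⌋ = 36, remainder 3
⌊40/3⌋ = 13, remainder 1
⌊3/1⌋ = 3, remainder 0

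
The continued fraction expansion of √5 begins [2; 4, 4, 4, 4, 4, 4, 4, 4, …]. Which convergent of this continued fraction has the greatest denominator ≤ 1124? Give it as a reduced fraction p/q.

a_0 = 2: 2/1  (≤ bound)
a_1 = 4: 9/4  (≤ bound)
a_2 = 4: 38/17  (≤ bound)
a_3 = 4: 161/72  (≤ bound)
a_4 = 4: 682/305  (≤ bound)
a_5 = 4: 2889/1292  (> 1124, stop)

682/305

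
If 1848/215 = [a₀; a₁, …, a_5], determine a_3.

2

⌊1848/215⌋ = 8, remainder 128
⌊215/128⌋ = 1, remainder 87
⌊128/87⌋ = 1, remainder 41
⌊87/41⌋ = 2, remainder 5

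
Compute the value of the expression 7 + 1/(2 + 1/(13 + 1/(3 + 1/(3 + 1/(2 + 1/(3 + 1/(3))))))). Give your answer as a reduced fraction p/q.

53705/7178

a_0 = 7: 7/1
a_1 = 2: 15/2
a_2 = 13: 202/27
a_3 = 3: 621/83
a_4 = 3: 2065/276
a_5 = 2: 4751/635
a_6 = 3: 16318/2181
a_7 = 3: 53705/7178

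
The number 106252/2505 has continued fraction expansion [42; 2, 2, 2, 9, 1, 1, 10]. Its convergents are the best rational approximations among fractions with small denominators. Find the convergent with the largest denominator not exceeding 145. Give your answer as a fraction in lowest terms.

5302/125

a_0 = 42: 42/1  (≤ bound)
a_1 = 2: 85/2  (≤ bound)
a_2 = 2: 212/5  (≤ bound)
a_3 = 2: 509/12  (≤ bound)
a_4 = 9: 4793/113  (≤ bound)
a_5 = 1: 5302/125  (≤ bound)
a_6 = 1: 10095/238  (> 145, stop)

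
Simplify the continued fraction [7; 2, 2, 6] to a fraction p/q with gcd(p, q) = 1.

a_0 = 7: 7/1
a_1 = 2: 15/2
a_2 = 2: 37/5
a_3 = 6: 237/32

237/32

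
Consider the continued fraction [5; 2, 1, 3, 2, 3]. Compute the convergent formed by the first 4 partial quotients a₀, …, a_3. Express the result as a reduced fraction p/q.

Use the convergent recurrence hₖ = aₖ·hₖ₋₁ + hₖ₋₂ (and likewise for the denominators kₖ):
a_0 = 5: 5/1
a_1 = 2: 11/2
a_2 = 1: 16/3
a_3 = 3: 59/11

59/11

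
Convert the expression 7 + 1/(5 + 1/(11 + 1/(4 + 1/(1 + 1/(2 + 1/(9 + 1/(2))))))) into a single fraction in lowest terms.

113352/15751

a_0 = 7: 7/1
a_1 = 5: 36/5
a_2 = 11: 403/56
a_3 = 4: 1648/229
a_4 = 1: 2051/285
a_5 = 2: 5750/799
a_6 = 9: 53801/7476
a_7 = 2: 113352/15751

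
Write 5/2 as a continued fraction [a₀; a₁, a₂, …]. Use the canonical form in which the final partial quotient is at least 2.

[2; 2]

Run the Euclidean algorithm, recording each quotient:
5 ÷ 2 → quotient 2, remainder 1
2 ÷ 1 → quotient 2, remainder 0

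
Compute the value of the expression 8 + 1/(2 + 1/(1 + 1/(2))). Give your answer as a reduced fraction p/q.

Starting at the tail and folding back:
Start with 2.
1 + 1/(2/1) = 1 + 1/2 = 3/2
2 + 1/(3/2) = 2 + 2/3 = 8/3
8 + 1/(8/3) = 8 + 3/8 = 67/8

67/8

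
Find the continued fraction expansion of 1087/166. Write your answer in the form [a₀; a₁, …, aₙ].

[6; 1, 1, 4, 1, 2, 5]

1087 ÷ 166 → quotient 6, remainder 91
166 ÷ 91 → quotient 1, remainder 75
91 ÷ 75 → quotient 1, remainder 16
75 ÷ 16 → quotient 4, remainder 11
16 ÷ 11 → quotient 1, remainder 5
11 ÷ 5 → quotient 2, remainder 1
5 ÷ 1 → quotient 5, remainder 0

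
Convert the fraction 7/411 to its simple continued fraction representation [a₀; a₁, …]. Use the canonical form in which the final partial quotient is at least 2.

[0; 58, 1, 2, 2]

Run the Euclidean algorithm, recording each quotient:
7 = 0·411 + 7, so a_0 = 0
411 = 58·7 + 5, so a_1 = 58
7 = 1·5 + 2, so a_2 = 1
5 = 2·2 + 1, so a_3 = 2
2 = 2·1 + 0, so a_4 = 2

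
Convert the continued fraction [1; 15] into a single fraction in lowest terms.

Start with 15.
1 + 1/(15/1) = 1 + 1/15 = 16/15

16/15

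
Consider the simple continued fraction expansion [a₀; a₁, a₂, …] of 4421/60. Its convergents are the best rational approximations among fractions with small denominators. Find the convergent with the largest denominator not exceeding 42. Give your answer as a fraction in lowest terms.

1400/19

List convergents until the denominator exceeds the bound:
a_0 = 73: 73/1  (≤ bound)
a_1 = 1: 74/1  (≤ bound)
a_2 = 2: 221/3  (≤ bound)
a_3 = 6: 1400/19  (≤ bound)
a_4 = 3: 4421/60  (> 42, stop)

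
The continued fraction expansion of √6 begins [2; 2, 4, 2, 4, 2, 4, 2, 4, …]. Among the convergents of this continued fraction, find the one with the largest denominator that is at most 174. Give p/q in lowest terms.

a_0 = 2: 2/1  (≤ bound)
a_1 = 2: 5/2  (≤ bound)
a_2 = 4: 22/9  (≤ bound)
a_3 = 2: 49/20  (≤ bound)
a_4 = 4: 218/89  (≤ bound)
a_5 = 2: 485/198  (> 174, stop)

218/89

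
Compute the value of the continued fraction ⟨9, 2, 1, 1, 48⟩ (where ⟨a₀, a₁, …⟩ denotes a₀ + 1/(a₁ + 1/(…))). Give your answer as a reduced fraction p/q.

2284/243

Start with 48.
1 + 1/(48/1) = 1 + 1/48 = 49/48
1 + 1/(49/48) = 1 + 48/49 = 97/49
2 + 1/(97/49) = 2 + 49/97 = 243/97
9 + 1/(243/97) = 9 + 97/243 = 2284/243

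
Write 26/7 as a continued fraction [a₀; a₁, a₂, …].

[3; 1, 2, 2]

Run the Euclidean algorithm, recording each quotient:
⌊26/7⌋ = 3, remainder 5
⌊7/5⌋ = 1, remainder 2
⌊5/2⌋ = 2, remainder 1
⌊2/1⌋ = 2, remainder 0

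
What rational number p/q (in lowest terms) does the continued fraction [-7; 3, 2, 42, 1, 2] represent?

-6076/905

Start with 2.
1 + 1/(2/1) = 1 + 1/2 = 3/2
42 + 1/(3/2) = 42 + 2/3 = 128/3
2 + 1/(128/3) = 2 + 3/128 = 259/128
3 + 1/(259/128) = 3 + 128/259 = 905/259
-7 + 1/(905/259) = -7 + 259/905 = -6076/905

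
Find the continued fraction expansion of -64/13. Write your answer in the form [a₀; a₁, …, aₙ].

[-5; 13]

Run the Euclidean algorithm, recording each quotient:
-64 = -5·13 + 1, so a_0 = -5
13 = 13·1 + 0, so a_1 = 13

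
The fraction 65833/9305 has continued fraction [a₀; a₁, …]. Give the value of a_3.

Repeatedly divide and take the remainder:
⌊65833/9305⌋ = 7, remainder 698
⌊9305/698⌋ = 13, remainder 231
⌊698/231⌋ = 3, remainder 5
⌊231/5⌋ = 46, remainder 1

46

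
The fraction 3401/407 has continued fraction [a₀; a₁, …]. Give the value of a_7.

Run the Euclidean algorithm, recording each quotient:
⌊3401/407⌋ = 8, remainder 145
⌊407/145⌋ = 2, remainder 117
⌊145/117⌋ = 1, remainder 28
⌊117/28⌋ = 4, remainder 5
⌊28/5⌋ = 5, remainder 3
⌊5/3⌋ = 1, remainder 2
⌊3/2⌋ = 1, remainder 1
⌊2/1⌋ = 2, remainder 0

2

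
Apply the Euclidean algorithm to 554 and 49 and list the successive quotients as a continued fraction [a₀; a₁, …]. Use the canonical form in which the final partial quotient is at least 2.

[11; 3, 3, 1, 3]

554 = 11·49 + 15, so a_0 = 11
49 = 3·15 + 4, so a_1 = 3
15 = 3·4 + 3, so a_2 = 3
4 = 1·3 + 1, so a_3 = 1
3 = 3·1 + 0, so a_4 = 3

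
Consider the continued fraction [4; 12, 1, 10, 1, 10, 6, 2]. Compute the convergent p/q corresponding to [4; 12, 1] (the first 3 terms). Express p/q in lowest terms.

Start with 1.
12 + 1/(1/1) = 12 + 1/1 = 13/1
4 + 1/(13/1) = 4 + 1/13 = 53/13

53/13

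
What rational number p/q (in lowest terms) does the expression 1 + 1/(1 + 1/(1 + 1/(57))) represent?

173/115

Compute successive convergents:
a_0 = 1: 1/1
a_1 = 1: 2/1
a_2 = 1: 3/2
a_3 = 57: 173/115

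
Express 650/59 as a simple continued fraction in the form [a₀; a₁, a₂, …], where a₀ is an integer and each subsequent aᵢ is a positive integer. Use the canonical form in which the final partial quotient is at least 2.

[11; 59]

⌊650/59⌋ = 11, remainder 1
⌊59/1⌋ = 59, remainder 0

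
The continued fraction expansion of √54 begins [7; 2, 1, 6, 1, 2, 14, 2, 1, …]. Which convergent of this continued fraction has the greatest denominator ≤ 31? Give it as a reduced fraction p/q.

169/23

List convergents until the denominator exceeds the bound:
a_0 = 7: 7/1  (≤ bound)
a_1 = 2: 15/2  (≤ bound)
a_2 = 1: 22/3  (≤ bound)
a_3 = 6: 147/20  (≤ bound)
a_4 = 1: 169/23  (≤ bound)
a_5 = 2: 485/66  (> 31, stop)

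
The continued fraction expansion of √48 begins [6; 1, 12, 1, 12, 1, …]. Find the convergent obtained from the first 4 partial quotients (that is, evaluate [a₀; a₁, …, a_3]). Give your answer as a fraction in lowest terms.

97/14

Collapse the nested fraction from the inside out:
Start with 1.
12 + 1/(1/1) = 12 + 1/1 = 13/1
1 + 1/(13/1) = 1 + 1/13 = 14/13
6 + 1/(14/13) = 6 + 13/14 = 97/14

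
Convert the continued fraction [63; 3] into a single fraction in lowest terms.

a_0 = 63: 63/1
a_1 = 3: 190/3

190/3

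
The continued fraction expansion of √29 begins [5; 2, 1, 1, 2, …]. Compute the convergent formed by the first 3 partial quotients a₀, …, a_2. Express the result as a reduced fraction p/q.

16/3

Build up convergents one term at a time:
a_0 = 5: 5/1
a_1 = 2: 11/2
a_2 = 1: 16/3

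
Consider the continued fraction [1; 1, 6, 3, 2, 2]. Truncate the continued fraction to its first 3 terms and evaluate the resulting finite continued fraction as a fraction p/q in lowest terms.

a_0 = 1: 1/1
a_1 = 1: 2/1
a_2 = 6: 13/7

13/7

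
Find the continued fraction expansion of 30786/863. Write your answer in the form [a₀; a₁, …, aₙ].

[35; 1, 2, 16, 1, 1, 2, 3]

30786 ÷ 863 → quotient 35, remainder 581
863 ÷ 581 → quotient 1, remainder 282
581 ÷ 282 → quotient 2, remainder 17
282 ÷ 17 → quotient 16, remainder 10
17 ÷ 10 → quotient 1, remainder 7
10 ÷ 7 → quotient 1, remainder 3
7 ÷ 3 → quotient 2, remainder 1
3 ÷ 1 → quotient 3, remainder 0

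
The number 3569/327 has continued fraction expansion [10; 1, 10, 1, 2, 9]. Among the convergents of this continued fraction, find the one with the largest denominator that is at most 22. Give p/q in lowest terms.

List convergents until the denominator exceeds the bound:
a_0 = 10: 10/1  (≤ bound)
a_1 = 1: 11/1  (≤ bound)
a_2 = 10: 120/11  (≤ bound)
a_3 = 1: 131/12  (≤ bound)
a_4 = 2: 382/35  (> 22, stop)

131/12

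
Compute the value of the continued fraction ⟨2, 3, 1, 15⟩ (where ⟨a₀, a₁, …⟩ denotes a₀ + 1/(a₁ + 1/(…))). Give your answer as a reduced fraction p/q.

Start with 15.
1 + 1/(15/1) = 1 + 1/15 = 16/15
3 + 1/(16/15) = 3 + 15/16 = 63/16
2 + 1/(63/16) = 2 + 16/63 = 142/63

142/63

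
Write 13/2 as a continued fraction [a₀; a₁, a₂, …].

[6; 2]

13 = 6·2 + 1, so a_0 = 6
2 = 2·1 + 0, so a_1 = 2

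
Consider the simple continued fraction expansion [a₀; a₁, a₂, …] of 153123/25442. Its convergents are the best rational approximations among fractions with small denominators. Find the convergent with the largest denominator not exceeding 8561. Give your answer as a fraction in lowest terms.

19181/3187

a_0 = 6: 6/1  (≤ bound)
a_1 = 54: 325/54  (≤ bound)
a_2 = 58: 18856/3133  (≤ bound)
a_3 = 1: 19181/3187  (≤ bound)
a_4 = 7: 153123/25442  (> 8561, stop)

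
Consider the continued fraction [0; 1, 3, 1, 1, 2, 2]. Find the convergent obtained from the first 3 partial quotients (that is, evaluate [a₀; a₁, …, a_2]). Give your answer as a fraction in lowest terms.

a_0 = 0: 0/1
a_1 = 1: 1/1
a_2 = 3: 3/4

3/4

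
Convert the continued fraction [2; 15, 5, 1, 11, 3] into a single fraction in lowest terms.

Use the convergent recurrence hₖ = aₖ·hₖ₋₁ + hₖ₋₂ (and likewise for the denominators kₖ):
a_0 = 2: 2/1
a_1 = 15: 31/15
a_2 = 5: 157/76
a_3 = 1: 188/91
a_4 = 11: 2225/1077
a_5 = 3: 6863/3322

6863/3322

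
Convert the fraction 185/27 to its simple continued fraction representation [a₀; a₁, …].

[6; 1, 5, 1, 3]

Apply division with remainder until the remainder is 0:
185 ÷ 27 → quotient 6, remainder 23
27 ÷ 23 → quotient 1, remainder 4
23 ÷ 4 → quotient 5, remainder 3
4 ÷ 3 → quotient 1, remainder 1
3 ÷ 1 → quotient 3, remainder 0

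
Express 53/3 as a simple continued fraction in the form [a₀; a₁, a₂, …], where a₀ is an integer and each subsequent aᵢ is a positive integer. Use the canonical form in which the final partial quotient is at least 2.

⌊53/3⌋ = 17, remainder 2
⌊3/2⌋ = 1, remainder 1
⌊2/1⌋ = 2, remainder 0

[17; 1, 2]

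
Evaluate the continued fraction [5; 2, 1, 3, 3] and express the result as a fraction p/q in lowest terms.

193/36

Start with 3.
3 + 1/(3/1) = 3 + 1/3 = 10/3
1 + 1/(10/3) = 1 + 3/10 = 13/10
2 + 1/(13/10) = 2 + 10/13 = 36/13
5 + 1/(36/13) = 5 + 13/36 = 193/36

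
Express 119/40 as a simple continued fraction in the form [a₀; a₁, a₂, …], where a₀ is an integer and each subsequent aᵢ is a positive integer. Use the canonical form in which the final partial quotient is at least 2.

[2; 1, 39]

119 = 2·40 + 39, so a_0 = 2
40 = 1·39 + 1, so a_1 = 1
39 = 39·1 + 0, so a_2 = 39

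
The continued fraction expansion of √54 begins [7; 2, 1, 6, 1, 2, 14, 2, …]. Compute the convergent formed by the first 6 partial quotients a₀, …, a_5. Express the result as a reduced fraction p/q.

Use the convergent recurrence hₖ = aₖ·hₖ₋₁ + hₖ₋₂ (and likewise for the denominators kₖ):
a_0 = 7: 7/1
a_1 = 2: 15/2
a_2 = 1: 22/3
a_3 = 6: 147/20
a_4 = 1: 169/23
a_5 = 2: 485/66

485/66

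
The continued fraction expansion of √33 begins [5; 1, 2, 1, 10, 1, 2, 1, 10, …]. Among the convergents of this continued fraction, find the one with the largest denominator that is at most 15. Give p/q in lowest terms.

23/4

List convergents until the denominator exceeds the bound:
a_0 = 5: 5/1  (≤ bound)
a_1 = 1: 6/1  (≤ bound)
a_2 = 2: 17/3  (≤ bound)
a_3 = 1: 23/4  (≤ bound)
a_4 = 10: 247/43  (> 15, stop)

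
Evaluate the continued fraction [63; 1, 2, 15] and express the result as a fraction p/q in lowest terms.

2929/46

a_0 = 63: 63/1
a_1 = 1: 64/1
a_2 = 2: 191/3
a_3 = 15: 2929/46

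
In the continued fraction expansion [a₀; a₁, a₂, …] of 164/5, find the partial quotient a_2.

4

164 = 32·5 + 4, so a_0 = 32
5 = 1·4 + 1, so a_1 = 1
4 = 4·1 + 0, so a_2 = 4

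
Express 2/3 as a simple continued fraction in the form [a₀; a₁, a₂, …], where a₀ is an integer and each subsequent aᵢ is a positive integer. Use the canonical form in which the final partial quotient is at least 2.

[0; 1, 2]

2 ÷ 3 → quotient 0, remainder 2
3 ÷ 2 → quotient 1, remainder 1
2 ÷ 1 → quotient 2, remainder 0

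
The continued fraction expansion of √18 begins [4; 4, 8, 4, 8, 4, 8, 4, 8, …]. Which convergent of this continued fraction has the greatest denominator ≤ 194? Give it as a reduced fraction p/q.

577/136

List convergents until the denominator exceeds the bound:
a_0 = 4: 4/1  (≤ bound)
a_1 = 4: 17/4  (≤ bound)
a_2 = 8: 140/33  (≤ bound)
a_3 = 4: 577/136  (≤ bound)
a_4 = 8: 4756/1121  (> 194, stop)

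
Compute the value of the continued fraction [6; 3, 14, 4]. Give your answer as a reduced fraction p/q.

1107/175

Starting at the tail and folding back:
Start with 4.
14 + 1/(4/1) = 14 + 1/4 = 57/4
3 + 1/(57/4) = 3 + 4/57 = 175/57
6 + 1/(175/57) = 6 + 57/175 = 1107/175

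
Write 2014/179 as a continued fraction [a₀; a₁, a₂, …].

[11; 3, 1, 44]

Run the Euclidean algorithm, recording each quotient:
2014 ÷ 179 → quotient 11, remainder 45
179 ÷ 45 → quotient 3, remainder 44
45 ÷ 44 → quotient 1, remainder 1
44 ÷ 1 → quotient 44, remainder 0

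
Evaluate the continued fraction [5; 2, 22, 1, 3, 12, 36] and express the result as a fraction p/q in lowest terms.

451381/82230

Start with 36.
12 + 1/(36/1) = 12 + 1/36 = 433/36
3 + 1/(433/36) = 3 + 36/433 = 1335/433
1 + 1/(1335/433) = 1 + 433/1335 = 1768/1335
22 + 1/(1768/1335) = 22 + 1335/1768 = 40231/1768
2 + 1/(40231/1768) = 2 + 1768/40231 = 82230/40231
5 + 1/(82230/40231) = 5 + 40231/82230 = 451381/82230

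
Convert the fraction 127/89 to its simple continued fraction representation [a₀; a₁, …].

⌊127/89⌋ = 1, remainder 38
⌊89/38⌋ = 2, remainder 13
⌊38/13⌋ = 2, remainder 12
⌊13/12⌋ = 1, remainder 1
⌊12/1⌋ = 12, remainder 0

[1; 2, 2, 1, 12]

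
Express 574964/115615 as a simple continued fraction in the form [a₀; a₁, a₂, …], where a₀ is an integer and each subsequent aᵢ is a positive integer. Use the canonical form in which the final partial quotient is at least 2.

[4; 1, 36, 6, 8, 15, 1, 3]

574964 = 4·115615 + 112504, so a_0 = 4
115615 = 1·112504 + 3111, so a_1 = 1
112504 = 36·3111 + 508, so a_2 = 36
3111 = 6·508 + 63, so a_3 = 6
508 = 8·63 + 4, so a_4 = 8
63 = 15·4 + 3, so a_5 = 15
4 = 1·3 + 1, so a_6 = 1
3 = 3·1 + 0, so a_7 = 3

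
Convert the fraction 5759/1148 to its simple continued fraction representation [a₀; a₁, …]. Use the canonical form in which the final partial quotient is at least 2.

[5; 60, 2, 2, 1, 2]

5759 = 5·1148 + 19, so a_0 = 5
1148 = 60·19 + 8, so a_1 = 60
19 = 2·8 + 3, so a_2 = 2
8 = 2·3 + 2, so a_3 = 2
3 = 1·2 + 1, so a_4 = 1
2 = 2·1 + 0, so a_5 = 2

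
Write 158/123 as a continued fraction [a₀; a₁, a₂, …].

[1; 3, 1, 1, 17]

Apply division with remainder until the remainder is 0:
158 = 1·123 + 35, so a_0 = 1
123 = 3·35 + 18, so a_1 = 3
35 = 1·18 + 17, so a_2 = 1
18 = 1·17 + 1, so a_3 = 1
17 = 17·1 + 0, so a_4 = 17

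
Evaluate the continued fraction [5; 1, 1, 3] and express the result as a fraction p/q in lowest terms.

39/7

Starting at the tail and folding back:
Start with 3.
1 + 1/(3/1) = 1 + 1/3 = 4/3
1 + 1/(4/3) = 1 + 3/4 = 7/4
5 + 1/(7/4) = 5 + 4/7 = 39/7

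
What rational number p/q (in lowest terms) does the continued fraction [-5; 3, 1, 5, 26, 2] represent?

Build up convergents one term at a time:
a_0 = -5: -5/1
a_1 = 3: -14/3
a_2 = 1: -19/4
a_3 = 5: -109/23
a_4 = 26: -2853/602
a_5 = 2: -5815/1227

-5815/1227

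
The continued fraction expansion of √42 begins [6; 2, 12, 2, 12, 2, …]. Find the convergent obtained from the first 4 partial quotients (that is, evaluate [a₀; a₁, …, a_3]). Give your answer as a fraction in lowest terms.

Start with 2.
12 + 1/(2/1) = 12 + 1/2 = 25/2
2 + 1/(25/2) = 2 + 2/25 = 52/25
6 + 1/(52/25) = 6 + 25/52 = 337/52

337/52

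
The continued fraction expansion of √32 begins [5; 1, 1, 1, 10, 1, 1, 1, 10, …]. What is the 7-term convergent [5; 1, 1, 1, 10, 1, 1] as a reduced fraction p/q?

379/67

a_0 = 5: 5/1
a_1 = 1: 6/1
a_2 = 1: 11/2
a_3 = 1: 17/3
a_4 = 10: 181/32
a_5 = 1: 198/35
a_6 = 1: 379/67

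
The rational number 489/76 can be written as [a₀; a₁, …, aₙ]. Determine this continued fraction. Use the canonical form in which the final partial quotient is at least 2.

⌊489/76⌋ = 6, remainder 33
⌊76/33⌋ = 2, remainder 10
⌊33/10⌋ = 3, remainder 3
⌊10/3⌋ = 3, remainder 1
⌊3/1⌋ = 3, remainder 0

[6; 2, 3, 3, 3]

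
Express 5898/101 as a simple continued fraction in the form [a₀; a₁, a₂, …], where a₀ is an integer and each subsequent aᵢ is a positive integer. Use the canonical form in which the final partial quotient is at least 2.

5898 = 58·101 + 40, so a_0 = 58
101 = 2·40 + 21, so a_1 = 2
40 = 1·21 + 19, so a_2 = 1
21 = 1·19 + 2, so a_3 = 1
19 = 9·2 + 1, so a_4 = 9
2 = 2·1 + 0, so a_5 = 2

[58; 2, 1, 1, 9, 2]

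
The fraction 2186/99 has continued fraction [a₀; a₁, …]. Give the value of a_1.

12

Repeatedly divide and take the remainder:
2186 ÷ 99 → quotient 22, remainder 8
99 ÷ 8 → quotient 12, remainder 3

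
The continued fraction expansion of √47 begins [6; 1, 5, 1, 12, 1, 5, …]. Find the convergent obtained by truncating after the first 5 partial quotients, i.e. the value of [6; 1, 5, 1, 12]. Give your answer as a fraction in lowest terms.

Start with 12.
1 + 1/(12/1) = 1 + 1/12 = 13/12
5 + 1/(13/12) = 5 + 12/13 = 77/13
1 + 1/(77/13) = 1 + 13/77 = 90/77
6 + 1/(90/77) = 6 + 77/90 = 617/90

617/90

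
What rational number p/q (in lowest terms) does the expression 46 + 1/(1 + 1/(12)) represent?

a_0 = 46: 46/1
a_1 = 1: 47/1
a_2 = 12: 610/13

610/13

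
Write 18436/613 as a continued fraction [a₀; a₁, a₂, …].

Apply division with remainder until the remainder is 0:
18436 ÷ 613 → quotient 30, remainder 46
613 ÷ 46 → quotient 13, remainder 15
46 ÷ 15 → quotient 3, remainder 1
15 ÷ 1 → quotient 15, remainder 0

[30; 13, 3, 15]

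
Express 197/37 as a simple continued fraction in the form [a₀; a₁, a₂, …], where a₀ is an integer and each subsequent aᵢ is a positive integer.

Apply division with remainder until the remainder is 0:
⌊197/37⌋ = 5, remainder 12
⌊37/12⌋ = 3, remainder 1
⌊12/1⌋ = 12, remainder 0

[5; 3, 12]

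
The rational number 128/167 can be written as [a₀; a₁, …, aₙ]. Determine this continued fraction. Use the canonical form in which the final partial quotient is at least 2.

[0; 1, 3, 3, 1, 1, 5]

⌊128/167⌋ = 0, remainder 128
⌊167/128⌋ = 1, remainder 39
⌊128/39⌋ = 3, remainder 11
⌊39/11⌋ = 3, remainder 6
⌊11/6⌋ = 1, remainder 5
⌊6/5⌋ = 1, remainder 1
⌊5/1⌋ = 5, remainder 0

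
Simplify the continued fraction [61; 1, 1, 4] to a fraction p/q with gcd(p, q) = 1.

554/9

Collapse the nested fraction from the inside out:
Start with 4.
1 + 1/(4/1) = 1 + 1/4 = 5/4
1 + 1/(5/4) = 1 + 4/5 = 9/5
61 + 1/(9/5) = 61 + 5/9 = 554/9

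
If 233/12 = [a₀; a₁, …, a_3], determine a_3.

2

233 = 19·12 + 5, so a_0 = 19
12 = 2·5 + 2, so a_1 = 2
5 = 2·2 + 1, so a_2 = 2
2 = 2·1 + 0, so a_3 = 2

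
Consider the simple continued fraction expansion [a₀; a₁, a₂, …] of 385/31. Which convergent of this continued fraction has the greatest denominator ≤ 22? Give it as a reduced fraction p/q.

149/12

List convergents until the denominator exceeds the bound:
a_0 = 12: 12/1  (≤ bound)
a_1 = 2: 25/2  (≤ bound)
a_2 = 2: 62/5  (≤ bound)
a_3 = 1: 87/7  (≤ bound)
a_4 = 1: 149/12  (≤ bound)
a_5 = 2: 385/31  (> 22, stop)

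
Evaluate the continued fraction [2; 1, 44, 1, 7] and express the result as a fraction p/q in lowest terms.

a_0 = 2: 2/1
a_1 = 1: 3/1
a_2 = 44: 134/45
a_3 = 1: 137/46
a_4 = 7: 1093/367

1093/367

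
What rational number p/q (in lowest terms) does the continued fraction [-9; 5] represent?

-44/5

Start with 5.
-9 + 1/(5/1) = -9 + 1/5 = -44/5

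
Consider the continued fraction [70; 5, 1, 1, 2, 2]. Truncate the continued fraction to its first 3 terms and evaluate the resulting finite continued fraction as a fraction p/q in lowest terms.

Starting at the tail and folding back:
Start with 1.
5 + 1/(1/1) = 5 + 1/1 = 6/1
70 + 1/(6/1) = 70 + 1/6 = 421/6

421/6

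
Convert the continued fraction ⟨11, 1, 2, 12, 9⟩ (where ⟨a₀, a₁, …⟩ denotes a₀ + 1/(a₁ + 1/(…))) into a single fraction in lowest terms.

Start with 9.
12 + 1/(9/1) = 12 + 1/9 = 109/9
2 + 1/(109/9) = 2 + 9/109 = 227/109
1 + 1/(227/109) = 1 + 109/227 = 336/227
11 + 1/(336/227) = 11 + 227/336 = 3923/336

3923/336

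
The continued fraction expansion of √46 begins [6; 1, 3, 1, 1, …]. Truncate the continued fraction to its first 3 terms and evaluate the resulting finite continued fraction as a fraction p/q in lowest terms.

Starting at the tail and folding back:
Start with 3.
1 + 1/(3/1) = 1 + 1/3 = 4/3
6 + 1/(4/3) = 6 + 3/4 = 27/4

27/4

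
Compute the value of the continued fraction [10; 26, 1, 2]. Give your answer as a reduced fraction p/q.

Start with 2.
1 + 1/(2/1) = 1 + 1/2 = 3/2
26 + 1/(3/2) = 26 + 2/3 = 80/3
10 + 1/(80/3) = 10 + 3/80 = 803/80

803/80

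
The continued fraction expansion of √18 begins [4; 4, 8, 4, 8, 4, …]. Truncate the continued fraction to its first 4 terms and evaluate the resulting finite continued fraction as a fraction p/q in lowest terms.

Work from the innermost term outward:
Start with 4.
8 + 1/(4/1) = 8 + 1/4 = 33/4
4 + 1/(33/4) = 4 + 4/33 = 136/33
4 + 1/(136/33) = 4 + 33/136 = 577/136

577/136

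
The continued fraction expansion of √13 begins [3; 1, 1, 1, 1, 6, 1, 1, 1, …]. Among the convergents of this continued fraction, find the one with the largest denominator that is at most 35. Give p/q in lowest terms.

a_0 = 3: 3/1  (≤ bound)
a_1 = 1: 4/1  (≤ bound)
a_2 = 1: 7/2  (≤ bound)
a_3 = 1: 11/3  (≤ bound)
a_4 = 1: 18/5  (≤ bound)
a_5 = 6: 119/33  (≤ bound)
a_6 = 1: 137/38  (> 35, stop)

119/33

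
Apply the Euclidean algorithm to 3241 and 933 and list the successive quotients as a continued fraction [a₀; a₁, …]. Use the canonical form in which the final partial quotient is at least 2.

3241 = 3·933 + 442, so a_0 = 3
933 = 2·442 + 49, so a_1 = 2
442 = 9·49 + 1, so a_2 = 9
49 = 49·1 + 0, so a_3 = 49

[3; 2, 9, 49]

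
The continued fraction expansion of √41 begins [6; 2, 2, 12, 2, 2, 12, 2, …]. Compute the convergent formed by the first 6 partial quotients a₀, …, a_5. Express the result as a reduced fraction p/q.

2049/320

Start with 2.
2 + 1/(2/1) = 2 + 1/2 = 5/2
12 + 1/(5/2) = 12 + 2/5 = 62/5
2 + 1/(62/5) = 2 + 5/62 = 129/62
2 + 1/(129/62) = 2 + 62/129 = 320/129
6 + 1/(320/129) = 6 + 129/320 = 2049/320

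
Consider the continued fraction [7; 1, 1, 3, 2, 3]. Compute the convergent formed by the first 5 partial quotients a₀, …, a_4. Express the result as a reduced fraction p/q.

121/16

Start with 2.
3 + 1/(2/1) = 3 + 1/2 = 7/2
1 + 1/(7/2) = 1 + 2/7 = 9/7
1 + 1/(9/7) = 1 + 7/9 = 16/9
7 + 1/(16/9) = 7 + 9/16 = 121/16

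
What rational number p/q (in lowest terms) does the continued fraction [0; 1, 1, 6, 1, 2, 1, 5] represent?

Start with 5.
1 + 1/(5/1) = 1 + 1/5 = 6/5
2 + 1/(6/5) = 2 + 5/6 = 17/6
1 + 1/(17/6) = 1 + 6/17 = 23/17
6 + 1/(23/17) = 6 + 17/23 = 155/23
1 + 1/(155/23) = 1 + 23/155 = 178/155
1 + 1/(178/155) = 1 + 155/178 = 333/178
0 + 1/(333/178) = 0 + 178/333 = 178/333

178/333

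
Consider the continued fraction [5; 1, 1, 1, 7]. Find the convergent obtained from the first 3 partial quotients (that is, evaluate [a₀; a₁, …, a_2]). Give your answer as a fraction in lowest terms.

11/2

Start with 1.
1 + 1/(1/1) = 1 + 1/1 = 2/1
5 + 1/(2/1) = 5 + 1/2 = 11/2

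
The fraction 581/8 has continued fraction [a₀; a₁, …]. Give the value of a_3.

581 = 72·8 + 5, so a_0 = 72
8 = 1·5 + 3, so a_1 = 1
5 = 1·3 + 2, so a_2 = 1
3 = 1·2 + 1, so a_3 = 1

1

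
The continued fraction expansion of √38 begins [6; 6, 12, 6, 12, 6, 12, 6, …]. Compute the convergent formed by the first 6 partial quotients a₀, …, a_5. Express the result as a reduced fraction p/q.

a_0 = 6: 6/1
a_1 = 6: 37/6
a_2 = 12: 450/73
a_3 = 6: 2737/444
a_4 = 12: 33294/5401
a_5 = 6: 202501/32850

202501/32850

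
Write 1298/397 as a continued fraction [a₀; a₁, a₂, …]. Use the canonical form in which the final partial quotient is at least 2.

[3; 3, 1, 2, 2, 4, 1, 2]

1298 ÷ 397 → quotient 3, remainder 107
397 ÷ 107 → quotient 3, remainder 76
107 ÷ 76 → quotient 1, remainder 31
76 ÷ 31 → quotient 2, remainder 14
31 ÷ 14 → quotient 2, remainder 3
14 ÷ 3 → quotient 4, remainder 2
3 ÷ 2 → quotient 1, remainder 1
2 ÷ 1 → quotient 2, remainder 0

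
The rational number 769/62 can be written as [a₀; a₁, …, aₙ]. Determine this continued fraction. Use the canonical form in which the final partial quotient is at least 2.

[12; 2, 2, 12]

769 ÷ 62 → quotient 12, remainder 25
62 ÷ 25 → quotient 2, remainder 12
25 ÷ 12 → quotient 2, remainder 1
12 ÷ 1 → quotient 12, remainder 0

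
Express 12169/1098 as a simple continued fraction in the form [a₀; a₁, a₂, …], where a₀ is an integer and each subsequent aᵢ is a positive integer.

12169 = 11·1098 + 91, so a_0 = 11
1098 = 12·91 + 6, so a_1 = 12
91 = 15·6 + 1, so a_2 = 15
6 = 6·1 + 0, so a_3 = 6

[11; 12, 15, 6]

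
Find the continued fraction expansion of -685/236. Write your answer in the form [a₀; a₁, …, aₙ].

[-3; 10, 3, 1, 5]

-685 ÷ 236 → quotient -3, remainder 23
236 ÷ 23 → quotient 10, remainder 6
23 ÷ 6 → quotient 3, remainder 5
6 ÷ 5 → quotient 1, remainder 1
5 ÷ 1 → quotient 5, remainder 0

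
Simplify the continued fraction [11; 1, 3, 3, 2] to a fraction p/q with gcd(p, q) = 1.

Start with 2.
3 + 1/(2/1) = 3 + 1/2 = 7/2
3 + 1/(7/2) = 3 + 2/7 = 23/7
1 + 1/(23/7) = 1 + 7/23 = 30/23
11 + 1/(30/23) = 11 + 23/30 = 353/30

353/30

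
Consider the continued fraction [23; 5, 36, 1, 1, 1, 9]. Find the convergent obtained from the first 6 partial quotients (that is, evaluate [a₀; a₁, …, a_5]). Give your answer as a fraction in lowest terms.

12829/553

Use the convergent recurrence hₖ = aₖ·hₖ₋₁ + hₖ₋₂ (and likewise for the denominators kₖ):
a_0 = 23: 23/1
a_1 = 5: 116/5
a_2 = 36: 4199/181
a_3 = 1: 4315/186
a_4 = 1: 8514/367
a_5 = 1: 12829/553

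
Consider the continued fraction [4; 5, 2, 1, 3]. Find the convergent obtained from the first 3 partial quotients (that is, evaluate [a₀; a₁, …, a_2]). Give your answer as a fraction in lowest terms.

Starting at the tail and folding back:
Start with 2.
5 + 1/(2/1) = 5 + 1/2 = 11/2
4 + 1/(11/2) = 4 + 2/11 = 46/11

46/11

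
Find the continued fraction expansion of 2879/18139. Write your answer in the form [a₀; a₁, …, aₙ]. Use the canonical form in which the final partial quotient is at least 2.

[0; 6, 3, 3, 21, 1, 5, 2]

⌊2879/18139⌋ = 0, remainder 2879
⌊18139/2879⌋ = 6, remainder 865
⌊2879/865⌋ = 3, remainder 284
⌊865/284⌋ = 3, remainder 13
⌊284/13⌋ = 21, remainder 11
⌊13/11⌋ = 1, remainder 2
⌊11/2⌋ = 5, remainder 1
⌊2/1⌋ = 2, remainder 0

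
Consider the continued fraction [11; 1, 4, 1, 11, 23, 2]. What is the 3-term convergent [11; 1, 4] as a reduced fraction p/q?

59/5

Work from the innermost term outward:
Start with 4.
1 + 1/(4/1) = 1 + 1/4 = 5/4
11 + 1/(5/4) = 11 + 4/5 = 59/5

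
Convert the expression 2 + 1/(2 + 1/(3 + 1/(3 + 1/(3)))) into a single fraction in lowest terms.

a_0 = 2: 2/1
a_1 = 2: 5/2
a_2 = 3: 17/7
a_3 = 3: 56/23
a_4 = 3: 185/76

185/76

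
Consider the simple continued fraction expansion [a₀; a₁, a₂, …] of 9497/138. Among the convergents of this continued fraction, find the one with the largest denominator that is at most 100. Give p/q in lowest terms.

List convergents until the denominator exceeds the bound:
a_0 = 68: 68/1  (≤ bound)
a_1 = 1: 69/1  (≤ bound)
a_2 = 4: 344/5  (≤ bound)
a_3 = 1: 413/6  (≤ bound)
a_4 = 1: 757/11  (≤ bound)
a_5 = 12: 9497/138  (> 100, stop)

757/11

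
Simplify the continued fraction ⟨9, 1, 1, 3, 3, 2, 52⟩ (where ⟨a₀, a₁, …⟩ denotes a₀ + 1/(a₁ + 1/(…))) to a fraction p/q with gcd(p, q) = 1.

26584/2779

Build up convergents one term at a time:
a_0 = 9: 9/1
a_1 = 1: 10/1
a_2 = 1: 19/2
a_3 = 3: 67/7
a_4 = 3: 220/23
a_5 = 2: 507/53
a_6 = 52: 26584/2779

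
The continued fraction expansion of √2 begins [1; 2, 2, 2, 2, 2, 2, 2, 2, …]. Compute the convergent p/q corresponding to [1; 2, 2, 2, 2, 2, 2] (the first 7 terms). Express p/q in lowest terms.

Use the convergent recurrence hₖ = aₖ·hₖ₋₁ + hₖ₋₂ (and likewise for the denominators kₖ):
a_0 = 1: 1/1
a_1 = 2: 3/2
a_2 = 2: 7/5
a_3 = 2: 17/12
a_4 = 2: 41/29
a_5 = 2: 99/70
a_6 = 2: 239/169

239/169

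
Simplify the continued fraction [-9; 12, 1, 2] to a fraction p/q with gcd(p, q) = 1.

Start with 2.
1 + 1/(2/1) = 1 + 1/2 = 3/2
12 + 1/(3/2) = 12 + 2/3 = 38/3
-9 + 1/(38/3) = -9 + 3/38 = -339/38

-339/38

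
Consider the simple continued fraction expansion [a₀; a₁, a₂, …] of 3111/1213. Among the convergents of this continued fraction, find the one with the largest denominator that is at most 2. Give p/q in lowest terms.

5/2

a_0 = 2: 2/1  (≤ bound)
a_1 = 1: 3/1  (≤ bound)
a_2 = 1: 5/2  (≤ bound)
a_3 = 3: 18/7  (> 2, stop)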